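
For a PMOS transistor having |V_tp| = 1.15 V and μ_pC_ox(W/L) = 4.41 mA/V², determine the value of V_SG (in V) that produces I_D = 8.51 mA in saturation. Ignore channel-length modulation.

In saturation I_D = ½ k_p (V_SG − |V_tp|)², so V_SG − |V_tp| = √(2 I_D / k_p) = √(2 × 8.51 / 4.41) = 1.96 V.
V_SG = 1.15 + 1.96 = 3.11 V.

V_SG = 3.11 V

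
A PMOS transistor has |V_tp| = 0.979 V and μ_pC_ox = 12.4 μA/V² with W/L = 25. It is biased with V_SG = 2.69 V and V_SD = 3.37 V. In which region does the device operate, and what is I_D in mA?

Saturation; I_D = 0.454 mA

k_p = μ_pC_ox · (W/L) = 0.31 mA/V².
V_ov = V_SG − |V_tp| = 2.69 − 0.979 = 1.71 V.
Since V_SD = 3.37 V ≥ V_ov = 1.71 V, the device is in saturation.
I_D = ½ k_p V_ov² = 0.5 × 0.31 × 1.71² = 0.454 mA.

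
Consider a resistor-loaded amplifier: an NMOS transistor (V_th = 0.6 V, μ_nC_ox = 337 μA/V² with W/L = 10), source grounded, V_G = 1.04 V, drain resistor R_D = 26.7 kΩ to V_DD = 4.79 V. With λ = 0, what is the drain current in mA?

I_D = 0.174 mA

V_GS = V_G = 1.04 V, so V_ov = 1.04 − 0.6 = 0.44 V.
k_n = μ_nC_ox · (W/L) = 3.37 mA/V².
Assume saturation: I_D = ½ k_n V_ov² = 0.5 × 3.37 × 0.44² = 0.326 mA, giving V_DS = V_DD − I_D R_D = 4.79 − 0.326 × 26.7 = -3.92 V.
But -3.92 V < V_ov = 0.44 V, so the device is actually in triode.
In triode I_D = k_n[V_ov V_DS − ½ V_DS²] and I_D = (V_DD − V_DS)/R_D. Equating: 45 V_DS² − 40.59 V_DS + 4.79 = 0, giving V_DS = 0.14 V (the root below V_ov).
I_D = (4.79 − 0.14) / 26.7 = 0.174 mA.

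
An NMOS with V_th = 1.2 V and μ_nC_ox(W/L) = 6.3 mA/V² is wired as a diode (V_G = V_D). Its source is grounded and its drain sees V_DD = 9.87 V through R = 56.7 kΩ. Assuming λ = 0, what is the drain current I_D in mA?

I_D = 0.149 mA

With gate tied to drain, V_GS = V_DS ≥ V_GS − V_th, so the device is in saturation.
KCL at the drain: ½ k_n (V_GS − V_th)² = (V_DD − V_GS)/R.
Let x = V_GS − 1.2. Then 179 x² + x − 8.67 = 0, giving x = 0.218 V (positive root), so V_GS = 1.42 V.
I_D = (V_DD − V_GS)/R = (9.87 − 1.42) / 56.7 = 0.149 mA.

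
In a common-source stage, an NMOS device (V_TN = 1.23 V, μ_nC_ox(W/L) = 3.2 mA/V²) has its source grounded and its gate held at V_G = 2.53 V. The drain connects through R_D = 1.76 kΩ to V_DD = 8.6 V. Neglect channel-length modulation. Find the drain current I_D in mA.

V_GS = V_G = 2.53 V, so V_ov = 2.53 − 1.23 = 1.3 V.
Assume saturation: I_D = ½ k_n V_ov² = 0.5 × 3.2 × 1.3² = 2.7 mA, giving V_DS = V_DD − I_D R_D = 8.6 − 2.7 × 1.76 = 3.84 V.
V_DS = 3.84 V ≥ V_ov = 1.3 V, confirming saturation.

I_D = 2.70 mA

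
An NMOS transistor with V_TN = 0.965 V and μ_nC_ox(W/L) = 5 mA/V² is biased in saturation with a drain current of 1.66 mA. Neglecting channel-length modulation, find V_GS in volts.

In saturation I_D = ½ k_n (V_GS − V_TN)², so V_GS − V_TN = √(2 I_D / k_n) = √(2 × 1.66 / 5) = 0.815 V.
V_GS = 0.965 + 0.815 = 1.78 V.

V_GS = 1.78 V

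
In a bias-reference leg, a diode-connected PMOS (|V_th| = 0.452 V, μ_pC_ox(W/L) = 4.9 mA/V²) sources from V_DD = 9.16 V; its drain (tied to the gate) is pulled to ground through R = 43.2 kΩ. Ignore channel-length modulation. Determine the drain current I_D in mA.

With gate tied to drain, V_SG = V_SD ≥ V_SG − |V_th|, so the device is in saturation.
KCL at the drain: ½ k_p (V_SG − |V_th|)² = (V_DD − V_SG)/R.
Let x = V_SG − 0.452. Then 106 x² + x − 8.708 = 0, giving x = 0.282 V (positive root), so V_SG = 0.734 V.
I_D = (V_DD − V_SG)/R = (9.16 − 0.734) / 43.2 = 0.195 mA.

I_D = 0.195 mA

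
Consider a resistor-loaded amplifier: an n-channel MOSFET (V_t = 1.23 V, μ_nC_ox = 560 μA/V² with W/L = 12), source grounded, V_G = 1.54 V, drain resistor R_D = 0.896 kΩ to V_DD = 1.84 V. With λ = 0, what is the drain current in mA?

V_GS = V_G = 1.54 V, so V_ov = 1.54 − 1.23 = 0.31 V.
k_n = μ_nC_ox · (W/L) = 6.72 mA/V².
Assume saturation: I_D = ½ k_n V_ov² = 0.5 × 6.72 × 0.31² = 0.323 mA, giving V_DS = V_DD − I_D R_D = 1.84 − 0.323 × 0.896 = 1.55 V.
V_DS = 1.55 V ≥ V_ov = 0.31 V, confirming saturation.

I_D = 0.323 mA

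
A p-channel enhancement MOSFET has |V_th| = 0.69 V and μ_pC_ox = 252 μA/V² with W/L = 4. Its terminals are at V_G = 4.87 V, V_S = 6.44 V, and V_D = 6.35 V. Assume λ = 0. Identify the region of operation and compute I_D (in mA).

Triode; I_D = 0.0758 mA

V_SG = V_S − V_G = 6.44 − 4.87 = 1.57 V; V_SD = V_S − V_D = 6.44 − 6.35 = 0.09 V.
k_p = μ_pC_ox · (W/L) = 1.008 mA/V².
V_ov = V_SG − |V_th| = 1.57 − 0.69 = 0.88 V.
Since V_SD = 0.09 V < V_ov = 0.88 V, the device is in the triode region.
I_D = k_p [V_ov · V_SD − ½ V_SD²] = 1.008 × [0.88 × 0.09 − 0.5 × 0.09²] = 0.0758 mA.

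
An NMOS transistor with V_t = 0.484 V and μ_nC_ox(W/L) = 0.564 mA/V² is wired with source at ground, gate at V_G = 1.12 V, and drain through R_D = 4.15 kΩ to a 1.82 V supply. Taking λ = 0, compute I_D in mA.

V_GS = V_G = 1.12 V, so V_ov = 1.12 − 0.484 = 0.636 V.
Assume saturation: I_D = ½ k_n V_ov² = 0.5 × 0.564 × 0.636² = 0.114 mA, giving V_DS = V_DD − I_D R_D = 1.82 − 0.114 × 4.15 = 1.35 V.
V_DS = 1.35 V ≥ V_ov = 0.636 V, confirming saturation.

I_D = 0.114 mA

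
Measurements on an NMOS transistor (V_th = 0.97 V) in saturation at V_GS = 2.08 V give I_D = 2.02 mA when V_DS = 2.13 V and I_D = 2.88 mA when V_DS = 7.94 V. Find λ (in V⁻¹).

With V_GS fixed, I_D ∝ (1 + λ V_DS) in saturation, so I_D2/I_D1 = (1 + λ V_DS2)/(1 + λ V_DS1).
2.88/2.02 = 1.426 = (1 + 7.94 λ)/(1 + 2.13 λ).
Solving: λ (I_D1 V_DS2 − I_D2 V_DS1) = I_D2 − I_D1, so λ = (2.88 − 2.02) / (2.02 × 7.94 − 2.88 × 2.13) = 0.86 / 9.9 = 0.0868 V⁻¹.

λ = 0.0868 V⁻¹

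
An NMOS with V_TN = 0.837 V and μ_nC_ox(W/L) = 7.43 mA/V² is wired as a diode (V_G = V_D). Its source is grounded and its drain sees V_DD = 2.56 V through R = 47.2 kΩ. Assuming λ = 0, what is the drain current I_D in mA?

With gate tied to drain, V_GS = V_DS ≥ V_GS − V_TN, so the device is in saturation.
KCL at the drain: ½ k_n (V_GS − V_TN)² = (V_DD − V_GS)/R.
Let x = V_GS − 0.837. Then 175 x² + x − 1.723 = 0, giving x = 0.0963 V (positive root), so V_GS = 0.933 V.
I_D = (V_DD − V_GS)/R = (2.56 − 0.933) / 47.2 = 0.0345 mA.

I_D = 0.0345 mA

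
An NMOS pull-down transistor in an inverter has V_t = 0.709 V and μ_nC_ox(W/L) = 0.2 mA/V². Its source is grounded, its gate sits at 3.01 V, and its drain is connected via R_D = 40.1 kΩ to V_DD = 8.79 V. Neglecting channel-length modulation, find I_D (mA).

I_D = 0.207 mA

V_GS = V_G = 3.01 V, so V_ov = 3.01 − 0.709 = 2.3 V.
Assume saturation: I_D = ½ k_n V_ov² = 0.5 × 0.2 × 2.3² = 0.529 mA, giving V_DS = V_DD − I_D R_D = 8.79 − 0.529 × 40.1 = -12.4 V.
But -12.4 V < V_ov = 2.3 V, so the device is actually in triode.
In triode I_D = k_n[V_ov V_DS − ½ V_DS²] and I_D = (V_DD − V_DS)/R_D. Equating: 4.01 V_DS² − 19.45 V_DS + 8.79 = 0, giving V_DS = 0.504 V (the root below V_ov).
I_D = (8.79 − 0.504) / 40.1 = 0.207 mA.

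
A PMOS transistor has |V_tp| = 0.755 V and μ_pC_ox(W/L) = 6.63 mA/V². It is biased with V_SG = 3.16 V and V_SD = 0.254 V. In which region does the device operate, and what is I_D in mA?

Triode; I_D = 3.84 mA

V_ov = V_SG − |V_tp| = 3.16 − 0.755 = 2.41 V.
Since V_SD = 0.254 V < V_ov = 2.41 V, the device is in the triode region.
I_D = k_p [V_ov · V_SD − ½ V_SD²] = 6.63 × [2.41 × 0.254 − 0.5 × 0.254²] = 3.84 mA.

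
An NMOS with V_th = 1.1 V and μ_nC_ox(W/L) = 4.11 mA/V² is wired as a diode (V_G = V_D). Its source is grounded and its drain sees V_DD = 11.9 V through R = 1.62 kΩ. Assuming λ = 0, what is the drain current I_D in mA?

With gate tied to drain, V_GS = V_DS ≥ V_GS − V_th, so the device is in saturation.
KCL at the drain: ½ k_n (V_GS − V_th)² = (V_DD − V_GS)/R.
Let x = V_GS − 1.1. Then 3.33 x² + x − 10.8 = 0, giving x = 1.66 V (positive root), so V_GS = 2.76 V.
I_D = (V_DD − V_GS)/R = (11.9 − 2.76) / 1.62 = 5.64 mA.

I_D = 5.64 mA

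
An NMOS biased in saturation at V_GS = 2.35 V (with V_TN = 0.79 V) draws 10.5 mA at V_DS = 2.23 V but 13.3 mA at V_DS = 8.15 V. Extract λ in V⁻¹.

λ = 0.0501 V⁻¹

With V_GS fixed, I_D ∝ (1 + λ V_DS) in saturation, so I_D2/I_D1 = (1 + λ V_DS2)/(1 + λ V_DS1).
13.3/10.5 = 1.267 = (1 + 8.15 λ)/(1 + 2.23 λ).
Solving: λ (I_D1 V_DS2 − I_D2 V_DS1) = I_D2 − I_D1, so λ = (13.3 − 10.5) / (10.5 × 8.15 − 13.3 × 2.23) = 2.8 / 55.9 = 0.0501 V⁻¹.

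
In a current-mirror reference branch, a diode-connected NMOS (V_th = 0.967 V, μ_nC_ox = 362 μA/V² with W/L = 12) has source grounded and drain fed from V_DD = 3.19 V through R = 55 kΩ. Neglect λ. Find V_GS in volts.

With gate tied to drain, V_GS = V_DS ≥ V_GS − V_th, so the device is in saturation.
k_n = μ_nC_ox · (W/L) = 4.344 mA/V².
KCL at the drain: ½ k_n (V_GS − V_th)² = (V_DD − V_GS)/R.
Let x = V_GS − 0.967. Then 119 x² + x − 2.223 = 0, giving x = 0.132 V (positive root), so V_GS = 1.1 V.
I_D = (V_DD − V_GS)/R = (3.19 − 1.1) / 55 = 0.038 mA.

V_GS = 1.10 V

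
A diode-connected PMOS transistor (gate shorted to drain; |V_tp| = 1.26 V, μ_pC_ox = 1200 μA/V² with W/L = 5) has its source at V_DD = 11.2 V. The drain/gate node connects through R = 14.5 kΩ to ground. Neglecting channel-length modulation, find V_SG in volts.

V_SG = 1.73 V

With gate tied to drain, V_SG = V_SD ≥ V_SG − |V_tp|, so the device is in saturation.
k_p = μ_pC_ox · (W/L) = 6 mA/V².
KCL at the drain: ½ k_p (V_SG − |V_tp|)² = (V_DD − V_SG)/R.
Let x = V_SG − 1.26. Then 43.5 x² + x − 9.94 = 0, giving x = 0.467 V (positive root), so V_SG = 1.73 V.
I_D = (V_DD − V_SG)/R = (11.2 − 1.73) / 14.5 = 0.653 mA.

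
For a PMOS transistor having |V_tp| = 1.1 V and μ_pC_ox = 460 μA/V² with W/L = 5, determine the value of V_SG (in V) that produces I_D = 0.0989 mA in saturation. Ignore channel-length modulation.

V_SG = 1.39 V

k_p = μ_pC_ox · (W/L) = 2.3 mA/V².
In saturation I_D = ½ k_p (V_SG − |V_tp|)², so V_SG − |V_tp| = √(2 I_D / k_p) = √(2 × 0.0989 / 2.3) = 0.293 V.
V_SG = 1.1 + 0.293 = 1.39 V.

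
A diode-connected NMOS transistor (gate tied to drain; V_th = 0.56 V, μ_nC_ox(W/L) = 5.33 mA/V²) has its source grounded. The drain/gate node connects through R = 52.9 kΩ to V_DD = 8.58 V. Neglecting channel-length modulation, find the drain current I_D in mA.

I_D = 0.147 mA

With gate tied to drain, V_GS = V_DS ≥ V_GS − V_th, so the device is in saturation.
KCL at the drain: ½ k_n (V_GS − V_th)² = (V_DD − V_GS)/R.
Let x = V_GS − 0.56. Then 141 x² + x − 8.02 = 0, giving x = 0.235 V (positive root), so V_GS = 0.795 V.
I_D = (V_DD − V_GS)/R = (8.58 − 0.795) / 52.9 = 0.147 mA.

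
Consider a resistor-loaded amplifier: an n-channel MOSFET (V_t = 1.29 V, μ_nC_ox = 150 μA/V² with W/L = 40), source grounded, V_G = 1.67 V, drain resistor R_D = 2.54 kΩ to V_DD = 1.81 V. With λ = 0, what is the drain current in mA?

V_GS = V_G = 1.67 V, so V_ov = 1.67 − 1.29 = 0.38 V.
k_n = μ_nC_ox · (W/L) = 6 mA/V².
Assume saturation: I_D = ½ k_n V_ov² = 0.5 × 6 × 0.38² = 0.433 mA, giving V_DS = V_DD − I_D R_D = 1.81 − 0.433 × 2.54 = 0.71 V.
V_DS = 0.71 V ≥ V_ov = 0.38 V, confirming saturation.

I_D = 0.433 mA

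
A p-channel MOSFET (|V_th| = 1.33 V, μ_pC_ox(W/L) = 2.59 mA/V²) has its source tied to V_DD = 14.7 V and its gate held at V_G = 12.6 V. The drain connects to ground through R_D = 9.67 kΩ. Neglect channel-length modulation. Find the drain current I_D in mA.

I_D = 0.768 mA

V_SG = V_DD − V_G = 14.7 − 12.6 = 2.1 V, so V_ov = 2.1 − 1.33 = 0.77 V.
Assume saturation: I_D = ½ k_p V_ov² = 0.5 × 2.59 × 0.77² = 0.768 mA, giving V_SD = V_DD − I_D R_D = 14.7 − 0.768 × 9.67 = 7.28 V.
V_SD = 7.28 V ≥ V_ov = 0.77 V, confirming saturation.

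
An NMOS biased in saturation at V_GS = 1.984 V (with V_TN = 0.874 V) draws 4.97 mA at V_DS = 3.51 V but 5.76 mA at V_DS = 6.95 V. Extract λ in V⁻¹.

λ = 0.0552 V⁻¹

With V_GS fixed, I_D ∝ (1 + λ V_DS) in saturation, so I_D2/I_D1 = (1 + λ V_DS2)/(1 + λ V_DS1).
5.76/4.97 = 1.159 = (1 + 6.95 λ)/(1 + 3.51 λ).
Solving: λ (I_D1 V_DS2 − I_D2 V_DS1) = I_D2 − I_D1, so λ = (5.76 − 4.97) / (4.97 × 6.95 − 5.76 × 3.51) = 0.79 / 14.3 = 0.0552 V⁻¹.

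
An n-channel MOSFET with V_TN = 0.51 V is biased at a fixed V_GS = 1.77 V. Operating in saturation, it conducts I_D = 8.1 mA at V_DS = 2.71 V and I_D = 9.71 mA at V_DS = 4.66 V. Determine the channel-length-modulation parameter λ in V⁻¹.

λ = 0.141 V⁻¹

With V_GS fixed, I_D ∝ (1 + λ V_DS) in saturation, so I_D2/I_D1 = (1 + λ V_DS2)/(1 + λ V_DS1).
9.71/8.1 = 1.199 = (1 + 4.66 λ)/(1 + 2.71 λ).
Solving: λ (I_D1 V_DS2 − I_D2 V_DS1) = I_D2 − I_D1, so λ = (9.71 − 8.1) / (8.1 × 4.66 − 9.71 × 2.71) = 1.61 / 11.4 = 0.141 V⁻¹.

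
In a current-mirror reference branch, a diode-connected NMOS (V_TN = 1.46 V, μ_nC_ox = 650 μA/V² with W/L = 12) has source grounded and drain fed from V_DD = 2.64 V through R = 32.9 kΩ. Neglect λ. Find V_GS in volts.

With gate tied to drain, V_GS = V_DS ≥ V_GS − V_TN, so the device is in saturation.
k_n = μ_nC_ox · (W/L) = 7.8 mA/V².
KCL at the drain: ½ k_n (V_GS − V_TN)² = (V_DD − V_GS)/R.
Let x = V_GS − 1.46. Then 128 x² + x − 1.18 = 0, giving x = 0.0921 V (positive root), so V_GS = 1.55 V.
I_D = (V_DD − V_GS)/R = (2.64 − 1.55) / 32.9 = 0.0331 mA.

V_GS = 1.55 V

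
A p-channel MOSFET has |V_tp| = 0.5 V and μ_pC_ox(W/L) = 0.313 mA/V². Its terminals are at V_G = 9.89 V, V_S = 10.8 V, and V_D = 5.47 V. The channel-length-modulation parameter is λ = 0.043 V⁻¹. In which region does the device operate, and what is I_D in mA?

V_SG = V_S − V_G = 10.8 − 9.89 = 0.91 V; V_SD = V_S − V_D = 10.8 − 5.47 = 5.33 V.
V_ov = V_SG − |V_tp| = 0.91 − 0.5 = 0.41 V.
Since V_SD = 5.33 V ≥ V_ov = 0.41 V, the device is in saturation.
I_D = ½ k_p V_ov² (1 + λ V_SD) = 0.5 × 0.313 × 0.41² × (1 + 0.043 × 5.33) = 0.0323 mA.

Saturation; I_D = 0.0323 mA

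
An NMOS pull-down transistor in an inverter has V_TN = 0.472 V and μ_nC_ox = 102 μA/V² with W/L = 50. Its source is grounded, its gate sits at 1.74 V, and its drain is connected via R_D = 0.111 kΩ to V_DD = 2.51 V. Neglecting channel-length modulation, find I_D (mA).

I_D = 4.10 mA

V_GS = V_G = 1.74 V, so V_ov = 1.74 − 0.472 = 1.27 V.
k_n = μ_nC_ox · (W/L) = 5.1 mA/V².
Assume saturation: I_D = ½ k_n V_ov² = 0.5 × 5.1 × 1.27² = 4.1 mA, giving V_DS = V_DD − I_D R_D = 2.51 − 4.1 × 0.111 = 2.05 V.
V_DS = 2.05 V ≥ V_ov = 1.27 V, confirming saturation.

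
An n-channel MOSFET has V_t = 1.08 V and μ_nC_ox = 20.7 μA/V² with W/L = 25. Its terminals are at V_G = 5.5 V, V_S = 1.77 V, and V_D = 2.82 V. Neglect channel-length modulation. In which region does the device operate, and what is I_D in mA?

Triode; I_D = 1.15 mA

V_GS = V_G − V_S = 5.5 − 1.77 = 3.73 V; V_DS = V_D − V_S = 2.82 − 1.77 = 1.05 V.
k_n = μ_nC_ox · (W/L) = 0.5175 mA/V².
V_ov = V_GS − V_t = 3.73 − 1.08 = 2.65 V.
Since V_DS = 1.05 V < V_ov = 2.65 V, the device is in the triode region.
I_D = k_n [V_ov · V_DS − ½ V_DS²] = 0.5175 × [2.65 × 1.05 − 0.5 × 1.05²] = 1.15 mA.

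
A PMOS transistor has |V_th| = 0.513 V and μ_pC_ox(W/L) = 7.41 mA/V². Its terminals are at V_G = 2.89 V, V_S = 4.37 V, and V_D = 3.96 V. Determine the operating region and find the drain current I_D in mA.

V_SG = V_S − V_G = 4.37 − 2.89 = 1.48 V; V_SD = V_S − V_D = 4.37 − 3.96 = 0.41 V.
V_ov = V_SG − |V_th| = 1.48 − 0.513 = 0.967 V.
Since V_SD = 0.41 V < V_ov = 0.967 V, the device is in the triode region.
I_D = k_p [V_ov · V_SD − ½ V_SD²] = 7.41 × [0.967 × 0.41 − 0.5 × 0.41²] = 2.32 mA.

Triode; I_D = 2.32 mA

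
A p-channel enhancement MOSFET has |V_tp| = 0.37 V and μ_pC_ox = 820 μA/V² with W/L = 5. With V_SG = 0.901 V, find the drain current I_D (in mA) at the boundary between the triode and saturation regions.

I_D = 0.578 mA

At the boundary V_SD = V_ov = V_SG − |V_tp| = 0.901 − 0.37 = 0.531 V.
k_p = μ_pC_ox · (W/L) = 4.1 mA/V².
I_D = ½ k_p V_ov² = 0.5 × 4.1 × 0.531² = 0.578 mA.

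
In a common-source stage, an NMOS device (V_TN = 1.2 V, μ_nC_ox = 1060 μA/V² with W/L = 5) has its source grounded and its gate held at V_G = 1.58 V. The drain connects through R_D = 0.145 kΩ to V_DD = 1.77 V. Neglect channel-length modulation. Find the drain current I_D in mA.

V_GS = V_G = 1.58 V, so V_ov = 1.58 − 1.2 = 0.38 V.
k_n = μ_nC_ox · (W/L) = 5.3 mA/V².
Assume saturation: I_D = ½ k_n V_ov² = 0.5 × 5.3 × 0.38² = 0.383 mA, giving V_DS = V_DD − I_D R_D = 1.77 − 0.383 × 0.145 = 1.71 V.
V_DS = 1.71 V ≥ V_ov = 0.38 V, confirming saturation.

I_D = 0.383 mA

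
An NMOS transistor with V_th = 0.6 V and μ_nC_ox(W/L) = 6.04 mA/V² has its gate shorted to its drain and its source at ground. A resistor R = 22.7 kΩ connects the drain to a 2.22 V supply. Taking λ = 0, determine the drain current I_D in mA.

With gate tied to drain, V_GS = V_DS ≥ V_GS − V_th, so the device is in saturation.
KCL at the drain: ½ k_n (V_GS − V_th)² = (V_DD − V_GS)/R.
Let x = V_GS − 0.6. Then 68.6 x² + x − 1.62 = 0, giving x = 0.147 V (positive root), so V_GS = 0.747 V.
I_D = (V_DD − V_GS)/R = (2.22 − 0.747) / 22.7 = 0.0649 mA.

I_D = 0.0649 mA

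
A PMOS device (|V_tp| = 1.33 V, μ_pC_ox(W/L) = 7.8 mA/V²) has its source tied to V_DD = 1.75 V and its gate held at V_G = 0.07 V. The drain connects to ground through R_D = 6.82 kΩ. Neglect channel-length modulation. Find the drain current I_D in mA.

V_SG = V_DD − V_G = 1.75 − 0.07 = 1.68 V, so V_ov = 1.68 − 1.33 = 0.35 V.
Assume saturation: I_D = ½ k_p V_ov² = 0.5 × 7.8 × 0.35² = 0.478 mA, giving V_SD = V_DD − I_D R_D = 1.75 − 0.478 × 6.82 = -1.51 V.
But -1.51 V < V_ov = 0.35 V, so the device is actually in triode.
In triode I_D = k_p[V_ov V_SD − ½ V_SD²] and I_D = (V_DD − V_SD)/R_D. Equating: 26.6 V_SD² − 19.62 V_SD + 1.75 = 0, giving V_SD = 0.104 V (the root below V_ov).
I_D = (1.75 − 0.104) / 6.82 = 0.241 mA.

I_D = 0.241 mA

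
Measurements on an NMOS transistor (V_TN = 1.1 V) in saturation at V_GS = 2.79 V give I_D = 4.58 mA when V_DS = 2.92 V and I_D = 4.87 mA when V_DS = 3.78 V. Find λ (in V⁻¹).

λ = 0.0938 V⁻¹

With V_GS fixed, I_D ∝ (1 + λ V_DS) in saturation, so I_D2/I_D1 = (1 + λ V_DS2)/(1 + λ V_DS1).
4.87/4.58 = 1.063 = (1 + 3.78 λ)/(1 + 2.92 λ).
Solving: λ (I_D1 V_DS2 − I_D2 V_DS1) = I_D2 − I_D1, so λ = (4.87 − 4.58) / (4.58 × 3.78 − 4.87 × 2.92) = 0.29 / 3.09 = 0.0938 V⁻¹.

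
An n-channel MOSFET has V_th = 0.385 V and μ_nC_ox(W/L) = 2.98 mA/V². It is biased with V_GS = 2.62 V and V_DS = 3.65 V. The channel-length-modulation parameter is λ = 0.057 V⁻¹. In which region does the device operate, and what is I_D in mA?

V_ov = V_GS − V_th = 2.62 − 0.385 = 2.24 V.
Since V_DS = 3.65 V ≥ V_ov = 2.24 V, the device is in saturation.
I_D = ½ k_n V_ov² (1 + λ V_DS) = 0.5 × 2.98 × 2.24² × (1 + 0.057 × 3.65) = 8.99 mA.

Saturation; I_D = 8.99 mA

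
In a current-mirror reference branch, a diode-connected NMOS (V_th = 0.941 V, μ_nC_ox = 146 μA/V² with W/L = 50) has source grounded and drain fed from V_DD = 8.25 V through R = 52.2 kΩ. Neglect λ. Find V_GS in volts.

With gate tied to drain, V_GS = V_DS ≥ V_GS − V_th, so the device is in saturation.
k_n = μ_nC_ox · (W/L) = 7.3 mA/V².
KCL at the drain: ½ k_n (V_GS − V_th)² = (V_DD − V_GS)/R.
Let x = V_GS − 0.941. Then 191 x² + x − 7.309 = 0, giving x = 0.193 V (positive root), so V_GS = 1.13 V.
I_D = (V_DD − V_GS)/R = (8.25 − 1.13) / 52.2 = 0.136 mA.

V_GS = 1.13 V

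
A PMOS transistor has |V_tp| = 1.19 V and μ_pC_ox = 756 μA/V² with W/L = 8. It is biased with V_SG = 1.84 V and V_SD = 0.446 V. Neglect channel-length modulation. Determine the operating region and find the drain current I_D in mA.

Triode; I_D = 1.15 mA

k_p = μ_pC_ox · (W/L) = 6.048 mA/V².
V_ov = V_SG − |V_tp| = 1.84 − 1.19 = 0.65 V.
Since V_SD = 0.446 V < V_ov = 0.65 V, the device is in the triode region.
I_D = k_p [V_ov · V_SD − ½ V_SD²] = 6.048 × [0.65 × 0.446 − 0.5 × 0.446²] = 1.15 mA.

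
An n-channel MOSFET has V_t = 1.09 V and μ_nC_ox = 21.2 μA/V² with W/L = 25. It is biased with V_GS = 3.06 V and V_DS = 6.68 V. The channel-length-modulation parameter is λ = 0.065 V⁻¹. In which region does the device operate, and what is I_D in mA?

Saturation; I_D = 1.47 mA

k_n = μ_nC_ox · (W/L) = 0.53 mA/V².
V_ov = V_GS − V_t = 3.06 − 1.09 = 1.97 V.
Since V_DS = 6.68 V ≥ V_ov = 1.97 V, the device is in saturation.
I_D = ½ k_n V_ov² (1 + λ V_DS) = 0.5 × 0.53 × 1.97² × (1 + 0.065 × 6.68) = 1.47 mA.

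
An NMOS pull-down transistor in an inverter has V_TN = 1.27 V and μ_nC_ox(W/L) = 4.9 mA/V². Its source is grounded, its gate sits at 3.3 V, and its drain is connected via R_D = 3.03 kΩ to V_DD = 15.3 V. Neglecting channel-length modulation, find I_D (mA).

I_D = 4.86 mA

V_GS = V_G = 3.3 V, so V_ov = 3.3 − 1.27 = 2.03 V.
Assume saturation: I_D = ½ k_n V_ov² = 0.5 × 4.9 × 2.03² = 10.1 mA, giving V_DS = V_DD − I_D R_D = 15.3 − 10.1 × 3.03 = -15.3 V.
But -15.3 V < V_ov = 2.03 V, so the device is actually in triode.
In triode I_D = k_n[V_ov V_DS − ½ V_DS²] and I_D = (V_DD − V_DS)/R_D. Equating: 7.42 V_DS² − 31.14 V_DS + 15.3 = 0, giving V_DS = 0.568 V (the root below V_ov).
I_D = (15.3 − 0.568) / 3.03 = 4.86 mA.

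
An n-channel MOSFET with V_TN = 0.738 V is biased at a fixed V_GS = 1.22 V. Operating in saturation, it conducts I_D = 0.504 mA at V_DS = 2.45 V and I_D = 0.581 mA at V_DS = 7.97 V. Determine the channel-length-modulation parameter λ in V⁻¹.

With V_GS fixed, I_D ∝ (1 + λ V_DS) in saturation, so I_D2/I_D1 = (1 + λ V_DS2)/(1 + λ V_DS1).
0.581/0.504 = 1.153 = (1 + 7.97 λ)/(1 + 2.45 λ).
Solving: λ (I_D1 V_DS2 − I_D2 V_DS1) = I_D2 − I_D1, so λ = (0.581 − 0.504) / (0.504 × 7.97 − 0.581 × 2.45) = 0.077 / 2.59 = 0.0297 V⁻¹.

λ = 0.0297 V⁻¹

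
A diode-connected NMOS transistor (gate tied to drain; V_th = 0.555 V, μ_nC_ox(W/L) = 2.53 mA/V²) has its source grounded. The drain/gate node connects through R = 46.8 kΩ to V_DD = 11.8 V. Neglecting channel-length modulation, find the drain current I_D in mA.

I_D = 0.231 mA

With gate tied to drain, V_GS = V_DS ≥ V_GS − V_th, so the device is in saturation.
KCL at the drain: ½ k_n (V_GS − V_th)² = (V_DD − V_GS)/R.
Let x = V_GS − 0.555. Then 59.2 x² + x − 11.25 = 0, giving x = 0.427 V (positive root), so V_GS = 0.982 V.
I_D = (V_DD − V_GS)/R = (11.8 − 0.982) / 46.8 = 0.231 mA.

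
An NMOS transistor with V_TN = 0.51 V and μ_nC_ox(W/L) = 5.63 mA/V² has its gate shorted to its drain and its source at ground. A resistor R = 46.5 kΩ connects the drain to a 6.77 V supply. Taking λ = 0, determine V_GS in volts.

V_GS = 0.725 V

With gate tied to drain, V_GS = V_DS ≥ V_GS − V_TN, so the device is in saturation.
KCL at the drain: ½ k_n (V_GS − V_TN)² = (V_DD − V_GS)/R.
Let x = V_GS − 0.51. Then 131 x² + x − 6.26 = 0, giving x = 0.215 V (positive root), so V_GS = 0.725 V.
I_D = (V_DD − V_GS)/R = (6.77 − 0.725) / 46.5 = 0.13 mA.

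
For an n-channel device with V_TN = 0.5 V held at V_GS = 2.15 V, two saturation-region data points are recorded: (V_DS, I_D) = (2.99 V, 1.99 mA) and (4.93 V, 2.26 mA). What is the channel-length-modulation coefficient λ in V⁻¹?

λ = 0.0884 V⁻¹

With V_GS fixed, I_D ∝ (1 + λ V_DS) in saturation, so I_D2/I_D1 = (1 + λ V_DS2)/(1 + λ V_DS1).
2.26/1.99 = 1.136 = (1 + 4.93 λ)/(1 + 2.99 λ).
Solving: λ (I_D1 V_DS2 − I_D2 V_DS1) = I_D2 − I_D1, so λ = (2.26 − 1.99) / (1.99 × 4.93 − 2.26 × 2.99) = 0.27 / 3.05 = 0.0884 V⁻¹.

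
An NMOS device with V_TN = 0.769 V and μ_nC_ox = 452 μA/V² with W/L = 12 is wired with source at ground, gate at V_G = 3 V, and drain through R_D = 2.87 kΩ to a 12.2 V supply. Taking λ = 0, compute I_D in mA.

I_D = 4.12 mA

V_GS = V_G = 3 V, so V_ov = 3 − 0.769 = 2.23 V.
k_n = μ_nC_ox · (W/L) = 5.424 mA/V².
Assume saturation: I_D = ½ k_n V_ov² = 0.5 × 5.424 × 2.23² = 13.5 mA, giving V_DS = V_DD − I_D R_D = 12.2 − 13.5 × 2.87 = -26.5 V.
But -26.5 V < V_ov = 2.23 V, so the device is actually in triode.
In triode I_D = k_n[V_ov V_DS − ½ V_DS²] and I_D = (V_DD − V_DS)/R_D. Equating: 7.78 V_DS² − 35.73 V_DS + 12.2 = 0, giving V_DS = 0.372 V (the root below V_ov).
I_D = (12.2 − 0.372) / 2.87 = 4.12 mA.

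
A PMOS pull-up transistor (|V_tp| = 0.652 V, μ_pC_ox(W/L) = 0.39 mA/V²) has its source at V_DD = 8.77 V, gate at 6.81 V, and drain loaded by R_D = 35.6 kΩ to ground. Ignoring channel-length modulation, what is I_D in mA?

I_D = 0.230 mA

V_SG = V_DD − V_G = 8.77 − 6.81 = 1.96 V, so V_ov = 1.96 − 0.652 = 1.31 V.
Assume saturation: I_D = ½ k_p V_ov² = 0.5 × 0.39 × 1.31² = 0.334 mA, giving V_SD = V_DD − I_D R_D = 8.77 − 0.334 × 35.6 = -3.11 V.
But -3.11 V < V_ov = 1.31 V, so the device is actually in triode.
In triode I_D = k_p[V_ov V_SD − ½ V_SD²] and I_D = (V_DD − V_SD)/R_D. Equating: 6.94 V_SD² − 19.16 V_SD + 8.77 = 0, giving V_SD = 0.579 V (the root below V_ov).
I_D = (8.77 − 0.579) / 35.6 = 0.23 mA.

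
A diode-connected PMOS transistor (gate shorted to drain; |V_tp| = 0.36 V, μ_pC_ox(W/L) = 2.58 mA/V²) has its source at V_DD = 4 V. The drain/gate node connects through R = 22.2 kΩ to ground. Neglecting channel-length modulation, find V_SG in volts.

With gate tied to drain, V_SG = V_SD ≥ V_SG − |V_tp|, so the device is in saturation.
KCL at the drain: ½ k_p (V_SG − |V_tp|)² = (V_DD − V_SG)/R.
Let x = V_SG − 0.36. Then 28.6 x² + x − 3.64 = 0, giving x = 0.339 V (positive root), so V_SG = 0.699 V.
I_D = (V_DD − V_SG)/R = (4 − 0.699) / 22.2 = 0.149 mA.

V_SG = 0.699 V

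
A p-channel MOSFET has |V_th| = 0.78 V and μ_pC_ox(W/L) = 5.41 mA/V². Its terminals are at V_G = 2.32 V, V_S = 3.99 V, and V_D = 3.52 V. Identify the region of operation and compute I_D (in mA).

Triode; I_D = 1.67 mA

V_SG = V_S − V_G = 3.99 − 2.32 = 1.67 V; V_SD = V_S − V_D = 3.99 − 3.52 = 0.47 V.
V_ov = V_SG − |V_th| = 1.67 − 0.78 = 0.89 V.
Since V_SD = 0.47 V < V_ov = 0.89 V, the device is in the triode region.
I_D = k_p [V_ov · V_SD − ½ V_SD²] = 5.41 × [0.89 × 0.47 − 0.5 × 0.47²] = 1.67 mA.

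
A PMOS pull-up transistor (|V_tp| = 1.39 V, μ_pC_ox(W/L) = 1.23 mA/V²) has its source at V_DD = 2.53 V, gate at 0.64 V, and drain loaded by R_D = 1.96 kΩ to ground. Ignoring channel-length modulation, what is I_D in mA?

I_D = 0.154 mA

V_SG = V_DD − V_G = 2.53 − 0.64 = 1.89 V, so V_ov = 1.89 − 1.39 = 0.5 V.
Assume saturation: I_D = ½ k_p V_ov² = 0.5 × 1.23 × 0.5² = 0.154 mA, giving V_SD = V_DD − I_D R_D = 2.53 − 0.154 × 1.96 = 2.23 V.
V_SD = 2.23 V ≥ V_ov = 0.5 V, confirming saturation.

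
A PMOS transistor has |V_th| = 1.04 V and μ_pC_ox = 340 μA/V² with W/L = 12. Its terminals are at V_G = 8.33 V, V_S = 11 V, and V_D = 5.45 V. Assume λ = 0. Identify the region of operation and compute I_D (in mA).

Saturation; I_D = 5.42 mA

V_SG = V_S − V_G = 11 − 8.33 = 2.67 V; V_SD = V_S − V_D = 11 − 5.45 = 5.55 V.
k_p = μ_pC_ox · (W/L) = 4.08 mA/V².
V_ov = V_SG − |V_th| = 2.67 − 1.04 = 1.63 V.
Since V_SD = 5.55 V ≥ V_ov = 1.63 V, the device is in saturation.
I_D = ½ k_p V_ov² = 0.5 × 4.08 × 1.63² = 5.42 mA.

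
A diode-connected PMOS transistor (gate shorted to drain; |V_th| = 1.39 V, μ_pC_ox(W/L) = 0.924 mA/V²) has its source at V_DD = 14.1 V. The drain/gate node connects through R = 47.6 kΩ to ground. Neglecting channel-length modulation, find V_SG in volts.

V_SG = 2.13 V

With gate tied to drain, V_SG = V_SD ≥ V_SG − |V_th|, so the device is in saturation.
KCL at the drain: ½ k_p (V_SG − |V_th|)² = (V_DD − V_SG)/R.
Let x = V_SG − 1.39. Then 22 x² + x − 12.71 = 0, giving x = 0.738 V (positive root), so V_SG = 2.13 V.
I_D = (V_DD − V_SG)/R = (14.1 − 2.13) / 47.6 = 0.252 mA.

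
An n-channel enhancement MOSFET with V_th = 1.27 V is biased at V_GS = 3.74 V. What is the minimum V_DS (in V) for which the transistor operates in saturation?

The boundary between triode and saturation is V_DS = V_GS − V_th = V_ov.
V_ov = 3.74 − 1.27 = 2.47 V.

V_DS,sat = 2.47 V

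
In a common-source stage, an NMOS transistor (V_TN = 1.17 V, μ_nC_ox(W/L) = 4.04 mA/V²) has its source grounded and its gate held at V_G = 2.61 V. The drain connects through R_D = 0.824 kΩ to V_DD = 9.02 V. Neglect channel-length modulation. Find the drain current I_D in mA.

I_D = 4.19 mA

V_GS = V_G = 2.61 V, so V_ov = 2.61 − 1.17 = 1.44 V.
Assume saturation: I_D = ½ k_n V_ov² = 0.5 × 4.04 × 1.44² = 4.19 mA, giving V_DS = V_DD − I_D R_D = 9.02 − 4.19 × 0.824 = 5.57 V.
V_DS = 5.57 V ≥ V_ov = 1.44 V, confirming saturation.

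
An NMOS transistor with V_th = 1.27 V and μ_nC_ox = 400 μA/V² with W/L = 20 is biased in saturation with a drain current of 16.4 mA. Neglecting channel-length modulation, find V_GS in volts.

V_GS = 3.29 V

k_n = μ_nC_ox · (W/L) = 8 mA/V².
In saturation I_D = ½ k_n (V_GS − V_th)², so V_GS − V_th = √(2 I_D / k_n) = √(2 × 16.4 / 8) = 2.02 V.
V_GS = 1.27 + 2.02 = 3.29 V.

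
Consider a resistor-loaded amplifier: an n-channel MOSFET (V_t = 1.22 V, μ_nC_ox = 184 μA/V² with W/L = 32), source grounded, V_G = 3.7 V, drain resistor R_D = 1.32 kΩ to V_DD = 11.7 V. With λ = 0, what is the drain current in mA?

I_D = 8.36 mA

V_GS = V_G = 3.7 V, so V_ov = 3.7 − 1.22 = 2.48 V.
k_n = μ_nC_ox · (W/L) = 5.888 mA/V².
Assume saturation: I_D = ½ k_n V_ov² = 0.5 × 5.888 × 2.48² = 18.1 mA, giving V_DS = V_DD − I_D R_D = 11.7 − 18.1 × 1.32 = -12.2 V.
But -12.2 V < V_ov = 2.48 V, so the device is actually in triode.
In triode I_D = k_n[V_ov V_DS − ½ V_DS²] and I_D = (V_DD − V_DS)/R_D. Equating: 3.89 V_DS² − 20.27 V_DS + 11.7 = 0, giving V_DS = 0.661 V (the root below V_ov).
I_D = (11.7 − 0.661) / 1.32 = 8.36 mA.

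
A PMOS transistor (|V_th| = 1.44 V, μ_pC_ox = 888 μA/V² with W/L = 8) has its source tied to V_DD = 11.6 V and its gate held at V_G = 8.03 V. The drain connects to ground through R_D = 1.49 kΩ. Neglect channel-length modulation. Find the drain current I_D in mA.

V_SG = V_DD − V_G = 11.6 − 8.03 = 3.57 V, so V_ov = 3.57 − 1.44 = 2.13 V.
k_p = μ_pC_ox · (W/L) = 7.104 mA/V².
Assume saturation: I_D = ½ k_p V_ov² = 0.5 × 7.104 × 2.13² = 16.1 mA, giving V_SD = V_DD − I_D R_D = 11.6 − 16.1 × 1.49 = -12.4 V.
But -12.4 V < V_ov = 2.13 V, so the device is actually in triode.
In triode I_D = k_p[V_ov V_SD − ½ V_SD²] and I_D = (V_DD − V_SD)/R_D. Equating: 5.29 V_SD² − 23.55 V_SD + 11.6 = 0, giving V_SD = 0.564 V (the root below V_ov).
I_D = (11.6 − 0.564) / 1.49 = 7.41 mA.

I_D = 7.41 mA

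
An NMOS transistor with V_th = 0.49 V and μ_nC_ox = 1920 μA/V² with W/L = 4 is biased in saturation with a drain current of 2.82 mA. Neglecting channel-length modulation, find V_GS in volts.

V_GS = 1.35 V

k_n = μ_nC_ox · (W/L) = 7.68 mA/V².
In saturation I_D = ½ k_n (V_GS − V_th)², so V_GS − V_th = √(2 I_D / k_n) = √(2 × 2.82 / 7.68) = 0.857 V.
V_GS = 0.49 + 0.857 = 1.35 V.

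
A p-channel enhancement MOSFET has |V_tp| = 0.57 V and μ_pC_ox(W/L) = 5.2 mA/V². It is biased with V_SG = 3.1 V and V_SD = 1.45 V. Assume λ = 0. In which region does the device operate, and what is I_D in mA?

V_ov = V_SG − |V_tp| = 3.1 − 0.57 = 2.53 V.
Since V_SD = 1.45 V < V_ov = 2.53 V, the device is in the triode region.
I_D = k_p [V_ov · V_SD − ½ V_SD²] = 5.2 × [2.53 × 1.45 − 0.5 × 1.45²] = 13.6 mA.

Triode; I_D = 13.6 mA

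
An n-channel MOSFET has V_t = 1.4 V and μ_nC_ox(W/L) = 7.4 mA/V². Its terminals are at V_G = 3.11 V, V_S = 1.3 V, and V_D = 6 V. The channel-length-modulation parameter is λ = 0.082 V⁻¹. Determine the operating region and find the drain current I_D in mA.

Saturation; I_D = 0.862 mA

V_GS = V_G − V_S = 3.11 − 1.3 = 1.81 V; V_DS = V_D − V_S = 6 − 1.3 = 4.7 V.
V_ov = V_GS − V_t = 1.81 − 1.4 = 0.41 V.
Since V_DS = 4.7 V ≥ V_ov = 0.41 V, the device is in saturation.
I_D = ½ k_n V_ov² (1 + λ V_DS) = 0.5 × 7.4 × 0.41² × (1 + 0.082 × 4.7) = 0.862 mA.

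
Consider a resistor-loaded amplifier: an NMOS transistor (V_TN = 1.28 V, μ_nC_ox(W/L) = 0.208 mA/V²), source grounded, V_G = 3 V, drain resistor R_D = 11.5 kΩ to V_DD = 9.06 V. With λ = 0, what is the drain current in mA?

V_GS = V_G = 3 V, so V_ov = 3 − 1.28 = 1.72 V.
Assume saturation: I_D = ½ k_n V_ov² = 0.5 × 0.208 × 1.72² = 0.308 mA, giving V_DS = V_DD − I_D R_D = 9.06 − 0.308 × 11.5 = 5.52 V.
V_DS = 5.52 V ≥ V_ov = 1.72 V, confirming saturation.

I_D = 0.308 mA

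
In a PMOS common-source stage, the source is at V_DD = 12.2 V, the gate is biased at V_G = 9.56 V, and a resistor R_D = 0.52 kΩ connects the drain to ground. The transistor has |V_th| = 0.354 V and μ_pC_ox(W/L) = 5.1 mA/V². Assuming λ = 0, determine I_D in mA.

I_D = 13.3 mA

V_SG = V_DD − V_G = 12.2 − 9.56 = 2.64 V, so V_ov = 2.64 − 0.354 = 2.29 V.
Assume saturation: I_D = ½ k_p V_ov² = 0.5 × 5.1 × 2.29² = 13.3 mA, giving V_SD = V_DD − I_D R_D = 12.2 − 13.3 × 0.52 = 5.27 V.
V_SD = 5.27 V ≥ V_ov = 2.29 V, confirming saturation.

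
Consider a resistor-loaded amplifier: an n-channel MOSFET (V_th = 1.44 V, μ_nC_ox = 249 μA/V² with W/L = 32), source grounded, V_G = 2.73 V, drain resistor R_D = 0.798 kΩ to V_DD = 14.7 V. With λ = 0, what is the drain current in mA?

I_D = 6.63 mA

V_GS = V_G = 2.73 V, so V_ov = 2.73 − 1.44 = 1.29 V.
k_n = μ_nC_ox · (W/L) = 7.968 mA/V².
Assume saturation: I_D = ½ k_n V_ov² = 0.5 × 7.968 × 1.29² = 6.63 mA, giving V_DS = V_DD − I_D R_D = 14.7 − 6.63 × 0.798 = 9.41 V.
V_DS = 9.41 V ≥ V_ov = 1.29 V, confirming saturation.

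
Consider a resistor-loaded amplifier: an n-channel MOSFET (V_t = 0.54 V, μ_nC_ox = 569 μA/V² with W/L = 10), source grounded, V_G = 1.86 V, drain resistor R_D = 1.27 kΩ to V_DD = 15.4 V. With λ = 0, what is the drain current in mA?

I_D = 4.96 mA

V_GS = V_G = 1.86 V, so V_ov = 1.86 − 0.54 = 1.32 V.
k_n = μ_nC_ox · (W/L) = 5.69 mA/V².
Assume saturation: I_D = ½ k_n V_ov² = 0.5 × 5.69 × 1.32² = 4.96 mA, giving V_DS = V_DD − I_D R_D = 15.4 − 4.96 × 1.27 = 9.1 V.
V_DS = 9.1 V ≥ V_ov = 1.32 V, confirming saturation.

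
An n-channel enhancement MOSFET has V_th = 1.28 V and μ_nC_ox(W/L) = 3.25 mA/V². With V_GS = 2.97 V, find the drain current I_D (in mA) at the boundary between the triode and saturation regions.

At the boundary V_DS = V_ov = V_GS − V_th = 2.97 − 1.28 = 1.69 V.
I_D = ½ k_n V_ov² = 0.5 × 3.25 × 1.69² = 4.64 mA.

I_D = 4.64 mA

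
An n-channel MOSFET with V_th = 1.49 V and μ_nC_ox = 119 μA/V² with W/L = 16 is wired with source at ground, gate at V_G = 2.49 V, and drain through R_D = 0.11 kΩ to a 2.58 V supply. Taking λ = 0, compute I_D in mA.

I_D = 0.952 mA

V_GS = V_G = 2.49 V, so V_ov = 2.49 − 1.49 = 1 V.
k_n = μ_nC_ox · (W/L) = 1.904 mA/V².
Assume saturation: I_D = ½ k_n V_ov² = 0.5 × 1.904 × 1² = 0.952 mA, giving V_DS = V_DD − I_D R_D = 2.58 − 0.952 × 0.11 = 2.48 V.
V_DS = 2.48 V ≥ V_ov = 1 V, confirming saturation.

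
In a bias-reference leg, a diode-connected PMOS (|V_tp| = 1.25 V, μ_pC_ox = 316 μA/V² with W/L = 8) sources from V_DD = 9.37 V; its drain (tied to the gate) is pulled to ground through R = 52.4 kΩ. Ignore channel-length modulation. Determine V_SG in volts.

V_SG = 1.59 V

With gate tied to drain, V_SG = V_SD ≥ V_SG − |V_tp|, so the device is in saturation.
k_p = μ_pC_ox · (W/L) = 2.528 mA/V².
KCL at the drain: ½ k_p (V_SG − |V_tp|)² = (V_DD − V_SG)/R.
Let x = V_SG − 1.25. Then 66.2 x² + x − 8.12 = 0, giving x = 0.343 V (positive root), so V_SG = 1.59 V.
I_D = (V_DD − V_SG)/R = (9.37 − 1.59) / 52.4 = 0.148 mA.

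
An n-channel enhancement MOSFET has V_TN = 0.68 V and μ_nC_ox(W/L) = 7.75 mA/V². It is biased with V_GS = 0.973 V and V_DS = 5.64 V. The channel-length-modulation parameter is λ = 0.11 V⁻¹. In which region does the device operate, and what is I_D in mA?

V_ov = V_GS − V_TN = 0.973 − 0.68 = 0.293 V.
Since V_DS = 5.64 V ≥ V_ov = 0.293 V, the device is in saturation.
I_D = ½ k_n V_ov² (1 + λ V_DS) = 0.5 × 7.75 × 0.293² × (1 + 0.11 × 5.64) = 0.539 mA.

Saturation; I_D = 0.539 mA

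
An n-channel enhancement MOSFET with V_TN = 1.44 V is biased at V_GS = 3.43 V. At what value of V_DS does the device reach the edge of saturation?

V_DS,sat = 1.99 V

The boundary between triode and saturation is V_DS = V_GS − V_TN = V_ov.
V_ov = 3.43 − 1.44 = 1.99 V.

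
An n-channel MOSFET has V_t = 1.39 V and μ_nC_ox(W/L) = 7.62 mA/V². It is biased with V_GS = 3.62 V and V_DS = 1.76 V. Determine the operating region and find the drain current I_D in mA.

V_ov = V_GS − V_t = 3.62 − 1.39 = 2.23 V.
Since V_DS = 1.76 V < V_ov = 2.23 V, the device is in the triode region.
I_D = k_n [V_ov · V_DS − ½ V_DS²] = 7.62 × [2.23 × 1.76 − 0.5 × 1.76²] = 18.1 mA.

Triode; I_D = 18.1 mA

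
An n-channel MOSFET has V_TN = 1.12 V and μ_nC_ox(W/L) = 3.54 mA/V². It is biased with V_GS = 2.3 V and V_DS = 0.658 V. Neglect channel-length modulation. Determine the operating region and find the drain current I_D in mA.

Triode; I_D = 1.98 mA

V_ov = V_GS − V_TN = 2.3 − 1.12 = 1.18 V.
Since V_DS = 0.658 V < V_ov = 1.18 V, the device is in the triode region.
I_D = k_n [V_ov · V_DS − ½ V_DS²] = 3.54 × [1.18 × 0.658 − 0.5 × 0.658²] = 1.98 mA.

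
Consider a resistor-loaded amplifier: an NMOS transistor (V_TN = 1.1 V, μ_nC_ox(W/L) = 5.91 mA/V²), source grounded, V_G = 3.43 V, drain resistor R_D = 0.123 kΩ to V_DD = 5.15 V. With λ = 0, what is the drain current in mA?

V_GS = V_G = 3.43 V, so V_ov = 3.43 − 1.1 = 2.33 V.
Assume saturation: I_D = ½ k_n V_ov² = 0.5 × 5.91 × 2.33² = 16 mA, giving V_DS = V_DD − I_D R_D = 5.15 − 16 × 0.123 = 3.18 V.
V_DS = 3.18 V ≥ V_ov = 2.33 V, confirming saturation.

I_D = 16.0 mA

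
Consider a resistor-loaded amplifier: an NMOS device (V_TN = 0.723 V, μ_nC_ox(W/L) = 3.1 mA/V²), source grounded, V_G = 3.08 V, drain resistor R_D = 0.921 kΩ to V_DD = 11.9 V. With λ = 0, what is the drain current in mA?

I_D = 8.61 mA

V_GS = V_G = 3.08 V, so V_ov = 3.08 − 0.723 = 2.36 V.
Assume saturation: I_D = ½ k_n V_ov² = 0.5 × 3.1 × 2.36² = 8.61 mA, giving V_DS = V_DD − I_D R_D = 11.9 − 8.61 × 0.921 = 3.97 V.
V_DS = 3.97 V ≥ V_ov = 2.36 V, confirming saturation.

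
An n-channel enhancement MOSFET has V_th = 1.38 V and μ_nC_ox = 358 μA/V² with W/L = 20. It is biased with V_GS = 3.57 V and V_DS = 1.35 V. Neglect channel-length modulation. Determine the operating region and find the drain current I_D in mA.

Triode; I_D = 14.6 mA

k_n = μ_nC_ox · (W/L) = 7.16 mA/V².
V_ov = V_GS − V_th = 3.57 − 1.38 = 2.19 V.
Since V_DS = 1.35 V < V_ov = 2.19 V, the device is in the triode region.
I_D = k_n [V_ov · V_DS − ½ V_DS²] = 7.16 × [2.19 × 1.35 − 0.5 × 1.35²] = 14.6 mA.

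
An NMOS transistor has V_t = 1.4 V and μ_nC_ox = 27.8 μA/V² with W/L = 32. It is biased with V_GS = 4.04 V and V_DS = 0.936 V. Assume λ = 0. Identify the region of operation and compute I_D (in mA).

Triode; I_D = 1.81 mA

k_n = μ_nC_ox · (W/L) = 0.8896 mA/V².
V_ov = V_GS − V_t = 4.04 − 1.4 = 2.64 V.
Since V_DS = 0.936 V < V_ov = 2.64 V, the device is in the triode region.
I_D = k_n [V_ov · V_DS − ½ V_DS²] = 0.8896 × [2.64 × 0.936 − 0.5 × 0.936²] = 1.81 mA.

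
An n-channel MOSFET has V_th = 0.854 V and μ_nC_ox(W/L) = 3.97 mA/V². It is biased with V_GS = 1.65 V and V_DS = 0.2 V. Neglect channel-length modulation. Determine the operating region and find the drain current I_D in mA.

Triode; I_D = 0.553 mA

V_ov = V_GS − V_th = 1.65 − 0.854 = 0.796 V.
Since V_DS = 0.2 V < V_ov = 0.796 V, the device is in the triode region.
I_D = k_n [V_ov · V_DS − ½ V_DS²] = 3.97 × [0.796 × 0.2 − 0.5 × 0.2²] = 0.553 mA.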